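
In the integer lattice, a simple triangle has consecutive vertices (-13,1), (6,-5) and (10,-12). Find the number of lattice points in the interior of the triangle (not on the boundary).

By the shoelace formula, twice the signed area is |[(-13)·(-5) − 6·1] + [6·(-12) − 10·(-5)] + [10·1 − (-13)·(-12)]| = 109, so the area is 54.5.
Summing gcd(|Δx|,|Δy|) over the edges gives the boundary count: gcd(19,6) + gcd(4,7) + gcd(23,13) = 1+1+1 = 3.
By Pick's theorem A = I + B/2 − 1, so I = 54.5 − 3/2 + 1 = 54.

54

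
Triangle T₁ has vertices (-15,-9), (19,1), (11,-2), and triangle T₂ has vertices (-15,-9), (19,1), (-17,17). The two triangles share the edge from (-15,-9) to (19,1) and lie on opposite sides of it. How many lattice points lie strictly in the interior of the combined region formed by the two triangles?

The union is the simple quadrilateral with vertices (-15,-9), (11,-2), (19,1), (-17,17) in order.
Using the shoelace formula, 2A = |((-15)·(-2) − 11·(-9)) + (11·1 − 19·(-2)) + (19·17 − (-17)·1) + ((-17)·(-9) − (-15)·17)| = 926, so the area is 463.
Along each edge there are gcd(|Δx|,|Δy|)+1 lattice points, so counting each shared vertex once the boundary has gcd(26,7) + gcd(8,3) + gcd(36,16) + gcd(2,26) = 1+1+4+2 = 8.
By Pick's theorem I = A − B/2 + 1 = 463 − 8/2 + 1 = 460.

460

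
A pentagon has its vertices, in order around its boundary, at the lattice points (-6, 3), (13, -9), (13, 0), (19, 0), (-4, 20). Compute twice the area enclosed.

620

Using the shoelace formula, 2A = |((-6)·(-9) − 13·3) + (13·0 − 13·(-9)) + (13·0 − 19·0) + (19·20 − (-4)·0) + ((-4)·3 − (-6)·20)| = 620, so the area is 310.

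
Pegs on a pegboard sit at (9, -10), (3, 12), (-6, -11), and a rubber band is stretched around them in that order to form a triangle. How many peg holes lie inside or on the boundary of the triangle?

171

The shoelace formula gives twice the area as |(9·12 − 3·(-10)) + (3·(-11) − (-6)·12) + ((-6)·(-10) − 9·(-11))| = 336, so the area is 168.
Summing gcd(|Δx|,|Δy|) over the edges gives the boundary count: gcd(6,22) + gcd(9,23) + gcd(15,1) = 2+1+1 = 4.
Pick's theorem gives I = A − B/2 + 1 = 168 − 4/2 + 1 = 167, so the closed region contains I + B = 167 + 4 = 171 lattice points.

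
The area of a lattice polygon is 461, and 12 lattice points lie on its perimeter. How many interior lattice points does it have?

456

From Pick's theorem, I = A − B/2 + 1 = 461 − 12/2 + 1 = 456.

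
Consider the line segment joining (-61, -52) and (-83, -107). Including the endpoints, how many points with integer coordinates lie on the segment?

The number of lattice points on a segment between lattice points is gcd(|Δx|,|Δy|) + 1 = gcd(22,55) + 1 = 11 + 1 = 12.

12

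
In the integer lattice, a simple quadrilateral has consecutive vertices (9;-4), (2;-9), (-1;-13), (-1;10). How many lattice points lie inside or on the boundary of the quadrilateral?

By the shoelace formula, twice the signed area is |(9·(-9) − 2·(-4)) + (2·(-13) − (-1)·(-9)) + ((-1)·10 − (-1)·(-13)) + ((-1)·(-4) − 9·10)| = 217, so the area is 217/2.
Summing gcd(|Δx|,|Δy|) over the edges gives the boundary count: gcd(7,5) + gcd(3,4) + gcd(0,23) + gcd(10,14) = 1+1+23+2 = 27.
Pick's theorem gives I = A − B/2 + 1 = 217/2 − 27/2 + 1 = 96, so the closed region contains I + B = 96 + 27 = 123 lattice points.

123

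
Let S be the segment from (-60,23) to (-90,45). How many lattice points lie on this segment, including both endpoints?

The number of lattice points on a segment between lattice points is gcd(|Δx|,|Δy|) + 1 = gcd(30,22) + 1 = 2 + 1 = 3.

3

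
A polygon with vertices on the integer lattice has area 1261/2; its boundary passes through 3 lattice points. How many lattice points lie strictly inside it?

From Pick's theorem, I = A − B/2 + 1 = 1261/2 − 3/2 + 1 = 630.

630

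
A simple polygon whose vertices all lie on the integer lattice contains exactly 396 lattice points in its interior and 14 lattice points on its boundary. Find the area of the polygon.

Pick's theorem states A = I + B/2 − 1, so A = 396 + 14/2 − 1 = 402.

402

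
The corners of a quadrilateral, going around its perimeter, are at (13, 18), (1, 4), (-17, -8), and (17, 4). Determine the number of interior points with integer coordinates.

The shoelace formula gives twice the area as |(13·4 − 1·18) + (1·(-8) − (-17)·4) + ((-17)·4 − 17·(-8)) + (17·18 − 13·4)| = 416, so the area is 208.
The number of boundary lattice points is Σ gcd(|Δx|,|Δy|) = gcd(12,14) + gcd(18,12) + gcd(34,12) + gcd(4,14) = 2+6+2+2 = 12.
By Pick's theorem A = I + B/2 − 1, so I = 208 − 12/2 + 1 = 203.

203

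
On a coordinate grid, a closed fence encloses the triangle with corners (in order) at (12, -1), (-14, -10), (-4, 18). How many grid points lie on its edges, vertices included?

Summing gcd(|Δx|,|Δy|) over the edges gives the boundary count: gcd(26,9) + gcd(10,28) + gcd(16,19) = 1+2+1 = 4.

4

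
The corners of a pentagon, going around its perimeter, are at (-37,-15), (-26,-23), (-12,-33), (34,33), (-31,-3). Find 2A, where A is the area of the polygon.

3044

Using the shoelace formula, 2A = |[(-37)·(-23) − (-26)·(-15)] + [(-26)·(-33) − (-12)·(-23)] + [(-12)·33 − 34·(-33)] + [34·(-3) − (-31)·33] + [(-31)·(-15) − (-37)·(-3)]| = 3044, so the area is 1522.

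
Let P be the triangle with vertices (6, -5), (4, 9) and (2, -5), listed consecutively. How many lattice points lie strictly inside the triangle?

25

The shoelace formula gives twice the area as |[6·9 − 4·(-5)] + [4·(-5) − 2·9] + [2·(-5) − 6·(-5)]| = 56, so the area is 28.
The number of boundary lattice points is Σ gcd(|Δx|,|Δy|) = gcd(2,14) + gcd(2,14) + gcd(4,0) = 2+2+4 = 8.
By Pick's theorem A = I + B/2 − 1, so I = 28 − 8/2 + 1 = 25.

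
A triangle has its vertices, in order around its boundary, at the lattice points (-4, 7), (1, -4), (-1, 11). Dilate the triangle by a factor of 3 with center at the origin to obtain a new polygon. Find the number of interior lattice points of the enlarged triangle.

The shoelace formula gives twice the area as |((-4)·(-4) − 1·7) + (1·11 − (-1)·(-4)) + ((-1)·7 − (-4)·11)| = 53, so the area is 53/2.
Along each edge there are gcd(|Δx|,|Δy|)+1 lattice points, so counting each shared vertex once the boundary has gcd(5,11) + gcd(2,15) + gcd(3,4) = 1+1+1 = 3.
Scaling by 3 multiplies the area by 3² = 9 (so the new area is 477/2) and multiplies the boundary lattice-point count by 3, giving 9.
By Pick's theorem, the interior count of the dilated polygon is 477/2 − 9/2 + 1 = 235.

235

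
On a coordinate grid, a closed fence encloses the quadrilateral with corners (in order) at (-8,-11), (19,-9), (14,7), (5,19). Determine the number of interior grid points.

432

The shoelace formula gives twice the area as |[(-8)·(-9) − 19·(-11)] + [19·7 − 14·(-9)] + [14·19 − 5·7] + [5·(-11) − (-8)·19]| = 868, so the area is 434.
Summing gcd(|Δx|,|Δy|) over the edges gives the boundary count: gcd(27,2) + gcd(5,16) + gcd(9,12) + gcd(13,30) = 1+1+3+1 = 6.
Pick's theorem gives I = A − B/2 + 1 = 434 − 6/2 + 1 = 432.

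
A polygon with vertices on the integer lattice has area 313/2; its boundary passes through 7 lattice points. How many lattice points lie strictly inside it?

154

From Pick's theorem, I = A − B/2 + 1 = 313/2 − 7/2 + 1 = 154.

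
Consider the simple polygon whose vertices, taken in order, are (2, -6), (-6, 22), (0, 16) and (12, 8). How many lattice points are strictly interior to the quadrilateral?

177

By the shoelace formula, twice the signed area is |(2·22 − (-6)·(-6)) + ((-6)·16 − 0·22) + (0·8 − 12·16) + (12·(-6) − 2·8)| = 368, so the area is 184.
Along each edge there are gcd(|Δx|,|Δy|)+1 lattice points, so counting each shared vertex once the boundary has gcd(8,28) + gcd(6,6) + gcd(12,8) + gcd(10,14) = 4+6+4+2 = 16.
Pick's theorem gives I = A − B/2 + 1 = 184 − 16/2 + 1 = 177.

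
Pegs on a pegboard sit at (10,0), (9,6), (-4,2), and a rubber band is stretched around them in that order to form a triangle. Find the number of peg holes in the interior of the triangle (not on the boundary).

40

The shoelace formula gives twice the area as |[10·6 − 9·0] + [9·2 − (-4)·6] + [(-4)·0 − 10·2]| = 82, so the area is 41.
Along each edge there are gcd(|Δx|,|Δy|)+1 lattice points, so counting each shared vertex once the boundary has gcd(1,6) + gcd(13,4) + gcd(14,2) = 1+1+2 = 4.
Pick's theorem gives I = A − B/2 + 1 = 41 − 4/2 + 1 = 40.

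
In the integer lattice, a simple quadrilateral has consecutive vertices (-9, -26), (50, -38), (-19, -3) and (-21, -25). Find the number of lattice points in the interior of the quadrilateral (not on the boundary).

750

Using the shoelace formula, 2A = |[(-9)·(-38) − 50·(-26)] + [50·(-3) − (-19)·(-38)] + [(-19)·(-25) − (-21)·(-3)] + [(-21)·(-26) − (-9)·(-25)]| = 1503, so the area is 1503/2.
Along each edge there are gcd(|Δx|,|Δy|)+1 lattice points, so counting each shared vertex once the boundary has gcd(59,12) + gcd(69,35) + gcd(2,22) + gcd(12,1) = 1+1+2+1 = 5.
Pick's theorem gives I = A − B/2 + 1 = 1503/2 − 5/2 + 1 = 750.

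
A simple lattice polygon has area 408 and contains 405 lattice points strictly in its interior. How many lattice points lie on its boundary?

Pick's theorem gives A = I + B/2 − 1, so B = 2(A − I + 1) = 2(408 − 405 + 1) = 8.

8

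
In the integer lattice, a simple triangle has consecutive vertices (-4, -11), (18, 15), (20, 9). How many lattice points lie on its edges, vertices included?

Summing gcd(|Δx|,|Δy|) over the edges gives the boundary count: gcd(22,26) + gcd(2,6) + gcd(24,20) = 2+2+4 = 8.

8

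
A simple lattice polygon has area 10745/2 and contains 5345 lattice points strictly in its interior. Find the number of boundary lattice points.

57

Pick's theorem gives A = I + B/2 − 1, so B = 2(A − I + 1) = 2(10745/2 − 5345 + 1) = 57.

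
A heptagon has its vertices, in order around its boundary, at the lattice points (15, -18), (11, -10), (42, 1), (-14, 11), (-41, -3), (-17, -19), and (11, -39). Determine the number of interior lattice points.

1708

Using the shoelace formula, 2A = |(15·(-10) − 11·(-18)) + (11·1 − 42·(-10)) + (42·11 − (-14)·1) + ((-14)·(-3) − (-41)·11) + ((-41)·(-19) − (-17)·(-3)) + ((-17)·(-39) − 11·(-19)) + (11·(-18) − 15·(-39))| = 3435, so the area is 3435/2.
The number of boundary lattice points is Σ gcd(|Δx|,|Δy|) = gcd(4,8) + gcd(31,11) + gcd(56,10) + gcd(27,14) + gcd(24,16) + gcd(28,20) + gcd(4,21) = 4+1+2+1+8+4+1 = 21.
By Pick's theorem A = I + B/2 − 1, so I = 3435/2 − 21/2 + 1 = 1708.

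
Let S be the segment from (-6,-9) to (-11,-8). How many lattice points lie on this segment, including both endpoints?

2

The number of lattice points on a segment between lattice points is gcd(|Δx|,|Δy|) + 1 = gcd(5,1) + 1 = 1 + 1 = 2.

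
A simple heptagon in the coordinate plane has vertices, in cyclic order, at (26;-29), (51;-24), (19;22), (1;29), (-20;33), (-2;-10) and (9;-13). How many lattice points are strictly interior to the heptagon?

By the shoelace formula, twice the signed area is |[26·(-24) − 51·(-29)] + [51·22 − 19·(-24)] + [19·29 − 1·22] + [1·33 − (-20)·29] + [(-20)·(-10) − (-2)·33] + [(-2)·(-13) − 9·(-10)] + [9·(-29) − 26·(-13)]| = 4034, so the area is 2017.
Along each edge there are gcd(|Δx|,|Δy|)+1 lattice points, so counting each shared vertex once the boundary has gcd(25,5) + gcd(32,46) + gcd(18,7) + gcd(21,4) + gcd(18,43) + gcd(11,3) + gcd(17,16) = 5+2+1+1+1+1+1 = 12.
Pick's theorem gives I = A − B/2 + 1 = 2017 − 12/2 + 1 = 2012.

2012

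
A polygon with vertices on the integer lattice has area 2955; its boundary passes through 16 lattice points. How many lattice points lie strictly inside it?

2948

From Pick's theorem, I = A − B/2 + 1 = 2955 − 16/2 + 1 = 2948.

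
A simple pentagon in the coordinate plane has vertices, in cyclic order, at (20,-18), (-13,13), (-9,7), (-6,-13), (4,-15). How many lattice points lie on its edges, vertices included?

Summing gcd(|Δx|,|Δy|) over the edges gives the boundary count: gcd(33,31) + gcd(4,6) + gcd(3,20) + gcd(10,2) + gcd(16,3) = 1+2+1+2+1 = 7.

7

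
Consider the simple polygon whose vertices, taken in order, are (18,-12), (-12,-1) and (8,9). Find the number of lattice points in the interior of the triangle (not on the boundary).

255

The shoelace formula gives twice the area as |[18·(-1) − (-12)·(-12)] + [(-12)·9 − 8·(-1)] + [8·(-12) − 18·9]| = 520, so the area is 260.
Summing gcd(|Δx|,|Δy|) over the edges gives the boundary count: gcd(30,11) + gcd(20,10) + gcd(10,21) = 1+10+1 = 12.
Pick's theorem gives I = A − B/2 + 1 = 260 − 12/2 + 1 = 255.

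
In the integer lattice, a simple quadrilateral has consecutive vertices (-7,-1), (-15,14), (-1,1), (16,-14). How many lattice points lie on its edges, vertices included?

4

Along each edge there are gcd(|Δx|,|Δy|)+1 lattice points, so counting each shared vertex once the boundary has gcd(8,15) + gcd(14,13) + gcd(17,15) + gcd(23,13) = 1+1+1+1 = 4.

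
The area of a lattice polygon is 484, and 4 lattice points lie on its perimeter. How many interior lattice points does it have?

483

From Pick's theorem, I = A − B/2 + 1 = 484 − 4/2 + 1 = 483.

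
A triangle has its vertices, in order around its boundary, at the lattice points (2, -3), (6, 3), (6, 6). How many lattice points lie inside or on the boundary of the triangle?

10

Using the shoelace formula, 2A = |[2·3 − 6·(-3)] + [6·6 − 6·3] + [6·(-3) − 2·6]| = 12, so the area is 6.
Summing gcd(|Δx|,|Δy|) over the edges gives the boundary count: gcd(4,6) + gcd(0,3) + gcd(4,9) = 2+3+1 = 6.
Pick's theorem gives I = A − B/2 + 1 = 6 − 6/2 + 1 = 4, so the closed region contains I + B = 4 + 6 = 10 lattice points.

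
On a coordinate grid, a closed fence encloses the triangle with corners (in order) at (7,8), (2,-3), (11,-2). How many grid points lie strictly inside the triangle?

46

The shoelace formula gives twice the area as |[7·(-3) − 2·8] + [2·(-2) − 11·(-3)] + [11·8 − 7·(-2)]| = 94, so the area is 47.
Summing gcd(|Δx|,|Δy|) over the edges gives the boundary count: gcd(5,11) + gcd(9,1) + gcd(4,10) = 1+1+2 = 4.
Pick's theorem gives I = A − B/2 + 1 = 47 − 4/2 + 1 = 46.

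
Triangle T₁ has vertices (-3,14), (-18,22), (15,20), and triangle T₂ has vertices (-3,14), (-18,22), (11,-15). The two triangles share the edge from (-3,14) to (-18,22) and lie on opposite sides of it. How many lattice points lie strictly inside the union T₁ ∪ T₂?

275

The union is the simple quadrilateral with vertices (-3,14), (15,20), (-18,22), (11,-15) in order.
Using the shoelace formula, 2A = |((-3)·20 − 15·14) + (15·22 − (-18)·20) + ((-18)·(-15) − 11·22) + (11·14 − (-3)·(-15))| = 557, so the area is 278.5.
The number of boundary lattice points is Σ gcd(|Δx|,|Δy|) = gcd(18,6) + gcd(33,2) + gcd(29,37) + gcd(14,29) = 6+1+1+1 = 9.
By Pick's theorem I = A − B/2 + 1 = 278.5 − 9/2 + 1 = 275.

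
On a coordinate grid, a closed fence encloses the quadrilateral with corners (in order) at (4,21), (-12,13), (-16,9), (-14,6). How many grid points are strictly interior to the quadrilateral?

51

Using the shoelace formula, 2A = |(4·13 − (-12)·21) + ((-12)·9 − (-16)·13) + ((-16)·6 − (-14)·9) + ((-14)·21 − 4·6)| = 116, so the area is 58.
Along each edge there are gcd(|Δx|,|Δy|)+1 lattice points, so counting each shared vertex once the boundary has gcd(16,8) + gcd(4,4) + gcd(2,3) + gcd(18,15) = 8+4+1+3 = 16.
Pick's theorem gives I = A − B/2 + 1 = 58 − 16/2 + 1 = 51.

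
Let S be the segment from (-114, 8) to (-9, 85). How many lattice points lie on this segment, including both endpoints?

The number of lattice points on a segment between lattice points is gcd(|Δx|,|Δy|) + 1 = gcd(105,77) + 1 = 7 + 1 = 8.

8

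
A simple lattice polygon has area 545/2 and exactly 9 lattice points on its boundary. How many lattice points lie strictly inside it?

From Pick's theorem, I = A − B/2 + 1 = 545/2 − 9/2 + 1 = 269.

269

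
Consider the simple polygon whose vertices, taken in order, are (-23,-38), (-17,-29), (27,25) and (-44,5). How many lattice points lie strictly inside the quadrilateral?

1698

By the shoelace formula, twice the signed area is |((-23)·(-29) − (-17)·(-38)) + ((-17)·25 − 27·(-29)) + (27·5 − (-44)·25) + ((-44)·(-38) − (-23)·5)| = 3401, so the area is 1700.5.
Summing gcd(|Δx|,|Δy|) over the edges gives the boundary count: gcd(6,9) + gcd(44,54) + gcd(71,20) + gcd(21,43) = 3+2+1+1 = 7.
By Pick's theorem A = I + B/2 − 1, so I = 1700.5 − 7/2 + 1 = 1698.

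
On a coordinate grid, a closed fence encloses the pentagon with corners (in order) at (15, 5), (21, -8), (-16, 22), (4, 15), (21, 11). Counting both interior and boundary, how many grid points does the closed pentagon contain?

281

The shoelace formula gives twice the area as |(15·(-8) − 21·5) + (21·22 − (-16)·(-8)) + ((-16)·15 − 4·22) + (4·11 − 21·15) + (21·5 − 15·11)| = 550, so the area is 275.
Along each edge there are gcd(|Δx|,|Δy|)+1 lattice points, so counting each shared vertex once the boundary has gcd(6,13) + gcd(37,30) + gcd(20,7) + gcd(17,4) + gcd(6,6) = 1+1+1+1+6 = 10.
Pick's theorem gives I = A − B/2 + 1 = 275 − 10/2 + 1 = 271, so the closed region contains I + B = 271 + 10 = 281 lattice points.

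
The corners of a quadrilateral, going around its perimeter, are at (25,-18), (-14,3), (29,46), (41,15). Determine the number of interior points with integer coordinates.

By the shoelace formula, twice the signed area is |(25·3 − (-14)·(-18)) + ((-14)·46 − 29·3) + (29·15 − 41·46) + (41·(-18) − 25·15)| = 3472, so the area is 1736.
The number of boundary lattice points is Σ gcd(|Δx|,|Δy|) = gcd(39,21) + gcd(43,43) + gcd(12,31) + gcd(16,33) = 3+43+1+1 = 48.
Pick's theorem gives I = A − B/2 + 1 = 1736 − 48/2 + 1 = 1713.

1713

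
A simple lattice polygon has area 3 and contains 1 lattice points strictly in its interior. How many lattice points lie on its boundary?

6

Pick's theorem gives A = I + B/2 − 1, so B = 2(A − I + 1) = 2(3 − 1 + 1) = 6.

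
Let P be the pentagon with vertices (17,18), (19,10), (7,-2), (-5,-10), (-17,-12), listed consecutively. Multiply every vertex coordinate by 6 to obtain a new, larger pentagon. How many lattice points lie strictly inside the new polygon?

10231

Using the shoelace formula, 2A = |[17·10 − 19·18] + [19·(-2) − 7·10] + [7·(-10) − (-5)·(-2)] + [(-5)·(-12) − (-17)·(-10)] + [(-17)·18 − 17·(-12)]| = 572, so the area is 286.
Summing gcd(|Δx|,|Δy|) over the edges gives the boundary count: gcd(2,8) + gcd(12,12) + gcd(12,8) + gcd(12,2) + gcd(34,30) = 2+12+4+2+2 = 22.
Scaling by 6 multiplies the area by 6² = 36 (so the new area is 10296) and multiplies the boundary lattice-point count by 6, giving 132.
By Pick's theorem, the interior count of the dilated polygon is 10296 − 132/2 + 1 = 10231.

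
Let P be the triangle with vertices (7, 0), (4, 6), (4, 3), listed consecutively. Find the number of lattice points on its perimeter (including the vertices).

Summing gcd(|Δx|,|Δy|) over the edges gives the boundary count: gcd(3,6) + gcd(0,3) + gcd(3,3) = 3+3+3 = 9.

9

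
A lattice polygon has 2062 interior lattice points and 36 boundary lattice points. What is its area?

Pick's theorem states A = I + B/2 − 1, so A = 2062 + 36/2 − 1 = 2079.

2079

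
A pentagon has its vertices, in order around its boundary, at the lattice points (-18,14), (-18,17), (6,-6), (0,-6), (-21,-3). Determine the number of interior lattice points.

By the shoelace formula, twice the signed area is |((-18)·17 − (-18)·14) + ((-18)·(-6) − 6·17) + (6·(-6) − 0·(-6)) + (0·(-3) − (-21)·(-6)) + ((-21)·14 − (-18)·(-3))| = 558, so the area is 279.
Along each edge there are gcd(|Δx|,|Δy|)+1 lattice points, so counting each shared vertex once the boundary has gcd(0,3) + gcd(24,23) + gcd(6,0) + gcd(21,3) + gcd(3,17) = 3+1+6+3+1 = 14.
By Pick's theorem A = I + B/2 − 1, so I = 279 − 14/2 + 1 = 273.

273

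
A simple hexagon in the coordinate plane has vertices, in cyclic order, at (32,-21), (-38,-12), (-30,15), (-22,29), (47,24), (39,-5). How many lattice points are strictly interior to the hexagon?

Using the shoelace formula, 2A = |[32·(-12) − (-38)·(-21)] + [(-38)·15 − (-30)·(-12)] + [(-30)·29 − (-22)·15] + [(-22)·24 − 47·29] + [47·(-5) − 39·24] + [39·(-21) − 32·(-5)]| = 6373, so the area is 6373/2.
The number of boundary lattice points is Σ gcd(|Δx|,|Δy|) = gcd(70,9) + gcd(8,27) + gcd(8,14) + gcd(69,5) + gcd(8,29) + gcd(7,16) = 1+1+2+1+1+1 = 7.
By Pick's theorem A = I + B/2 − 1, so I = 6373/2 − 7/2 + 1 = 3184.

3184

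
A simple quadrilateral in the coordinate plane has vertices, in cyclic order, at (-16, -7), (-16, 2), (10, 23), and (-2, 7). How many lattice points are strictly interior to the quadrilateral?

132

By the shoelace formula, twice the signed area is |[(-16)·2 − (-16)·(-7)] + [(-16)·23 − 10·2] + [10·7 − (-2)·23] + [(-2)·(-7) − (-16)·7]| = 290, so the area is 145.
Along each edge there are gcd(|Δx|,|Δy|)+1 lattice points, so counting each shared vertex once the boundary has gcd(0,9) + gcd(26,21) + gcd(12,16) + gcd(14,14) = 9+1+4+14 = 28.
Pick's theorem gives I = A − B/2 + 1 = 145 − 28/2 + 1 = 132.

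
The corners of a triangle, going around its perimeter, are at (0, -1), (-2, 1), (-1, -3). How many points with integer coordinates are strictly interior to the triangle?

By the shoelace formula, twice the signed area is |[0·1 − (-2)·(-1)] + [(-2)·(-3) − (-1)·1] + [(-1)·(-1) − 0·(-3)]| = 6, so the area is 3.
Along each edge there are gcd(|Δx|,|Δy|)+1 lattice points, so counting each shared vertex once the boundary has gcd(2,2) + gcd(1,4) + gcd(1,2) = 2+1+1 = 4.
By Pick's theorem A = I + B/2 − 1, so I = 3 − 4/2 + 1 = 2.

2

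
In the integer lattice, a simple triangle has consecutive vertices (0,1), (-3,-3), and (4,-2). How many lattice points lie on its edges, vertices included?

Along each edge there are gcd(|Δx|,|Δy|)+1 lattice points, so counting each shared vertex once the boundary has gcd(3,4) + gcd(7,1) + gcd(4,3) = 1+1+1 = 3.

3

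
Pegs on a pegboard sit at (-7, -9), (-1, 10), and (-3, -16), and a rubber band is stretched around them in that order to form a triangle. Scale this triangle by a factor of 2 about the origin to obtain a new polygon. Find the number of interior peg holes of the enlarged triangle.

Using the shoelace formula, 2A = |[(-7)·10 − (-1)·(-9)] + [(-1)·(-16) − (-3)·10] + [(-3)·(-9) − (-7)·(-16)]| = 118, so the area is 59.
Summing gcd(|Δx|,|Δy|) over the edges gives the boundary count: gcd(6,19) + gcd(2,26) + gcd(4,7) = 1+2+1 = 4.
Scaling by 2 multiplies the area by 2² = 4 (so the new area is 236) and multiplies the boundary lattice-point count by 2, giving 8.
By Pick's theorem, the interior count of the dilated polygon is 236 − 8/2 + 1 = 233.

233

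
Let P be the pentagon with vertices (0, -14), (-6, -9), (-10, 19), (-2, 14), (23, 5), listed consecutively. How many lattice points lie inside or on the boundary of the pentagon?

The shoelace formula gives twice the area as |(0·(-9) − (-6)·(-14)) + ((-6)·19 − (-10)·(-9)) + ((-10)·14 − (-2)·19) + ((-2)·5 − 23·14) + (23·(-14) − 0·5)| = 1044, so the area is 522.
Summing gcd(|Δx|,|Δy|) over the edges gives the boundary count: gcd(6,5) + gcd(4,28) + gcd(8,5) + gcd(25,9) + gcd(23,19) = 1+4+1+1+1 = 8.
Pick's theorem gives I = A − B/2 + 1 = 522 − 8/2 + 1 = 519, so the closed region contains I + B = 519 + 8 = 527 lattice points.

527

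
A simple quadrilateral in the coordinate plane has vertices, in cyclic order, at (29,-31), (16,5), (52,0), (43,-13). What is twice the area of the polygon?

Using the shoelace formula, 2A = |[29·5 − 16·(-31)] + [16·0 − 52·5] + [52·(-13) − 43·0] + [43·(-31) − 29·(-13)]| = 1251, so the area is 625.5.

1251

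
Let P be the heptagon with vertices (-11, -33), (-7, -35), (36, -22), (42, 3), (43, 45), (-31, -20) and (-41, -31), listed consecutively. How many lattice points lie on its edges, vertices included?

Along each edge there are gcd(|Δx|,|Δy|)+1 lattice points, so counting each shared vertex once the boundary has gcd(4,2) + gcd(43,13) + gcd(6,25) + gcd(1,42) + gcd(74,65) + gcd(10,11) + gcd(30,2) = 2+1+1+1+1+1+2 = 9.

9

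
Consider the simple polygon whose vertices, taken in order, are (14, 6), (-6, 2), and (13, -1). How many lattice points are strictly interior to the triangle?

66

The shoelace formula gives twice the area as |(14·2 − (-6)·6) + ((-6)·(-1) − 13·2) + (13·6 − 14·(-1))| = 136, so the area is 68.
The number of boundary lattice points is Σ gcd(|Δx|,|Δy|) = gcd(20,4) + gcd(19,3) + gcd(1,7) = 4+1+1 = 6.
Pick's theorem gives I = A − B/2 + 1 = 68 − 6/2 + 1 = 66.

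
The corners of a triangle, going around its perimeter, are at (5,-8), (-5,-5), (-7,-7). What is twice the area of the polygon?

26

By the shoelace formula, twice the signed area is |(5·(-5) − (-5)·(-8)) + ((-5)·(-7) − (-7)·(-5)) + ((-7)·(-8) − 5·(-7))| = 26, so the area is 13.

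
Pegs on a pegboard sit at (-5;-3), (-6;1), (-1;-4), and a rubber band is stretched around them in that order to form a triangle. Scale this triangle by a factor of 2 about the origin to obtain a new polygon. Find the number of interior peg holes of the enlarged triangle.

24

Using the shoelace formula, 2A = |[(-5)·1 − (-6)·(-3)] + [(-6)·(-4) − (-1)·1] + [(-1)·(-3) − (-5)·(-4)]| = 15, so the area is 15/2.
Along each edge there are gcd(|Δx|,|Δy|)+1 lattice points, so counting each shared vertex once the boundary has gcd(1,4) + gcd(5,5) + gcd(4,1) = 1+5+1 = 7.
Scaling by 2 multiplies the area by 2² = 4 (so the new area is 30) and multiplies the boundary lattice-point count by 2, giving 14.
By Pick's theorem, the interior count of the dilated polygon is 30 − 14/2 + 1 = 24.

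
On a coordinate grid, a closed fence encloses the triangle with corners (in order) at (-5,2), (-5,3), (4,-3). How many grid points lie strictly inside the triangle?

Using the shoelace formula, 2A = |[(-5)·3 − (-5)·2] + [(-5)·(-3) − 4·3] + [4·2 − (-5)·(-3)]| = 9, so the area is 9/2.
Along each edge there are gcd(|Δx|,|Δy|)+1 lattice points, so counting each shared vertex once the boundary has gcd(0,1) + gcd(9,6) + gcd(9,5) = 1+3+1 = 5.
Pick's theorem gives I = A − B/2 + 1 = 9/2 − 5/2 + 1 = 3.

3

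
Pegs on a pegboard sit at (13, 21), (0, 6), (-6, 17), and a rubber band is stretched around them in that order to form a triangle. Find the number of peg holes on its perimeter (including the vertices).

3

Along each edge there are gcd(|Δx|,|Δy|)+1 lattice points, so counting each shared vertex once the boundary has gcd(13,15) + gcd(6,11) + gcd(19,4) = 1+1+1 = 3.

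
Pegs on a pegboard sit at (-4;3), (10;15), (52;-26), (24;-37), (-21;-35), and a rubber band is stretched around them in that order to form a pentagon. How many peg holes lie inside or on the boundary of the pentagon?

2129

By the shoelace formula, twice the signed area is |((-4)·15 − 10·3) + (10·(-26) − 52·15) + (52·(-37) − 24·(-26)) + (24·(-35) − (-21)·(-37)) + ((-21)·3 − (-4)·(-35))| = 4250, so the area is 2125.
The number of boundary lattice points is Σ gcd(|Δx|,|Δy|) = gcd(14,12) + gcd(42,41) + gcd(28,11) + gcd(45,2) + gcd(17,38) = 2+1+1+1+1 = 6.
Pick's theorem gives I = A − B/2 + 1 = 2125 − 6/2 + 1 = 2123, so the closed region contains I + B = 2123 + 6 = 2129 lattice points.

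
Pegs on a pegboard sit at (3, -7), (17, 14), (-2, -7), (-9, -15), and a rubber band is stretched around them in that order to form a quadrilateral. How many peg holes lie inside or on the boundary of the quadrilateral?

80

Using the shoelace formula, 2A = |(3·14 − 17·(-7)) + (17·(-7) − (-2)·14) + ((-2)·(-15) − (-9)·(-7)) + ((-9)·(-7) − 3·(-15))| = 145, so the area is 72.5.
Summing gcd(|Δx|,|Δy|) over the edges gives the boundary count: gcd(14,21) + gcd(19,21) + gcd(7,8) + gcd(12,8) = 7+1+1+4 = 13.
Pick's theorem gives I = A − B/2 + 1 = 72.5 − 13/2 + 1 = 67, so the closed region contains I + B = 67 + 13 = 80 lattice points.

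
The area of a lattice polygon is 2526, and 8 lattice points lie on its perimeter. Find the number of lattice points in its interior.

2523

Pick's theorem A = I + B/2 − 1 rearranges to I = A − B/2 + 1 = 2526 − 8/2 + 1 = 2523.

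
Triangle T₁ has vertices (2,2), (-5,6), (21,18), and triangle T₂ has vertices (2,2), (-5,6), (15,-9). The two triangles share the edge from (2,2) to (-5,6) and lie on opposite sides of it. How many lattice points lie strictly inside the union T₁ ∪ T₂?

103

The union is the simple quadrilateral with vertices (2,2), (21,18), (-5,6), (15,-9) in order.
Using the shoelace formula, 2A = |(2·18 − 21·2) + (21·6 − (-5)·18) + ((-5)·(-9) − 15·6) + (15·2 − 2·(-9))| = 213, so the area is 106.5.
The number of boundary lattice points is Σ gcd(|Δx|,|Δy|) = gcd(19,16) + gcd(26,12) + gcd(20,15) + gcd(13,11) = 1+2+5+1 = 9.
By Pick's theorem I = A − B/2 + 1 = 106.5 − 9/2 + 1 = 103.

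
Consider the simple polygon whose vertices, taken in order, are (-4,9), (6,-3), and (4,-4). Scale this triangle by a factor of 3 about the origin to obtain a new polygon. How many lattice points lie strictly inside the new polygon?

148

The shoelace formula gives twice the area as |((-4)·(-3) − 6·9) + (6·(-4) − 4·(-3)) + (4·9 − (-4)·(-4))| = 34, so the area is 17.
The number of boundary lattice points is Σ gcd(|Δx|,|Δy|) = gcd(10,12) + gcd(2,1) + gcd(8,13) = 2+1+1 = 4.
Scaling by 3 multiplies the area by 3² = 9 (so the new area is 153) and multiplies the boundary lattice-point count by 3, giving 12.
By Pick's theorem, the interior count of the dilated polygon is 153 − 12/2 + 1 = 148.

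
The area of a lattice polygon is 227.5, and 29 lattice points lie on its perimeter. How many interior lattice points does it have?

214

From Pick's theorem, I = A − B/2 + 1 = 227.5 − 29/2 + 1 = 214.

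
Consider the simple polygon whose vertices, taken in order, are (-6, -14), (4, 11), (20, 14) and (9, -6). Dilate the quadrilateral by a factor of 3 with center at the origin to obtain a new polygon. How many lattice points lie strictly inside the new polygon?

2608

The shoelace formula gives twice the area as |((-6)·11 − 4·(-14)) + (4·14 − 20·11) + (20·(-6) − 9·14) + (9·(-14) − (-6)·(-6))| = 582, so the area is 291.
Summing gcd(|Δx|,|Δy|) over the edges gives the boundary count: gcd(10,25) + gcd(16,3) + gcd(11,20) + gcd(15,8) = 5+1+1+1 = 8.
Scaling by 3 multiplies the area by 3² = 9 (so the new area is 2619) and multiplies the boundary lattice-point count by 3, giving 24.
By Pick's theorem, the interior count of the dilated polygon is 2619 − 24/2 + 1 = 2608.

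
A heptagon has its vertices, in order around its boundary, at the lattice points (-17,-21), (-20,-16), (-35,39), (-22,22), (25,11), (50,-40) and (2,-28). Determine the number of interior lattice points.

2780

The shoelace formula gives twice the area as |[(-17)·(-16) − (-20)·(-21)] + [(-20)·39 − (-35)·(-16)] + [(-35)·22 − (-22)·39] + [(-22)·11 − 25·22] + [25·(-40) − 50·11] + [50·(-28) − 2·(-40)] + [2·(-21) − (-17)·(-28)]| = 5580, so the area is 2790.
The number of boundary lattice points is Σ gcd(|Δx|,|Δy|) = gcd(3,5) + gcd(15,55) + gcd(13,17) + gcd(47,11) + gcd(25,51) + gcd(48,12) + gcd(19,7) = 1+5+1+1+1+12+1 = 22.
Pick's theorem gives I = A − B/2 + 1 = 2790 − 22/2 + 1 = 2780.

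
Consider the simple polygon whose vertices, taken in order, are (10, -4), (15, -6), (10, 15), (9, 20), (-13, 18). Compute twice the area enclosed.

By the shoelace formula, twice the signed area is |(10·(-6) − 15·(-4)) + (15·15 − 10·(-6)) + (10·20 − 9·15) + (9·18 − (-13)·20) + ((-13)·(-4) − 10·18)| = 644, so the area is 322.

644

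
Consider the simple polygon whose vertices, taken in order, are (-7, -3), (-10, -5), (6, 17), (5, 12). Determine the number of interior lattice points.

37

Using the shoelace formula, 2A = |[(-7)·(-5) − (-10)·(-3)] + [(-10)·17 − 6·(-5)] + [6·12 − 5·17] + [5·(-3) − (-7)·12]| = 79, so the area is 79/2.
Summing gcd(|Δx|,|Δy|) over the edges gives the boundary count: gcd(3,2) + gcd(16,22) + gcd(1,5) + gcd(12,15) = 1+2+1+3 = 7.
By Pick's theorem A = I + B/2 − 1, so I = 79/2 − 7/2 + 1 = 37.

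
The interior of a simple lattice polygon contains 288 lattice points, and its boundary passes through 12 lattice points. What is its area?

293

By Pick's theorem, A = I + B/2 − 1 = 288 + 12/2 − 1 = 293.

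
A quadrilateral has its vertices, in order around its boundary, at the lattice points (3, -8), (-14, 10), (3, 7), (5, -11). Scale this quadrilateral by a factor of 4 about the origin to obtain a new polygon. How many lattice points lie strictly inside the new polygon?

2271

Using the shoelace formula, 2A = |[3·10 − (-14)·(-8)] + [(-14)·7 − 3·10] + [3·(-11) − 5·7] + [5·(-8) − 3·(-11)]| = 285, so the area is 285/2.
The number of boundary lattice points is Σ gcd(|Δx|,|Δy|) = gcd(17,18) + gcd(17,3) + gcd(2,18) + gcd(2,3) = 1+1+2+1 = 5.
Scaling by 4 multiplies the area by 4² = 16 (so the new area is 2280) and multiplies the boundary lattice-point count by 4, giving 20.
By Pick's theorem, the interior count of the dilated polygon is 2280 − 20/2 + 1 = 2271.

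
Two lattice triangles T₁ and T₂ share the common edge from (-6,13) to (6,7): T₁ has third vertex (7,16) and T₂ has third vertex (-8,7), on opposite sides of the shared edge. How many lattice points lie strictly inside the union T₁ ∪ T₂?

The union is the simple quadrilateral with vertices (-6,13), (7,16), (6,7), (-8,7) in order.
By the shoelace formula, twice the signed area is |[(-6)·16 − 7·13] + [7·7 − 6·16] + [6·7 − (-8)·7] + [(-8)·13 − (-6)·7]| = 198, so the area is 99.
Along each edge there are gcd(|Δx|,|Δy|)+1 lattice points, so counting each shared vertex once the boundary has gcd(13,3) + gcd(1,9) + gcd(14,0) + gcd(2,6) = 1+1+14+2 = 18.
By Pick's theorem I = A − B/2 + 1 = 99 − 18/2 + 1 = 91.

91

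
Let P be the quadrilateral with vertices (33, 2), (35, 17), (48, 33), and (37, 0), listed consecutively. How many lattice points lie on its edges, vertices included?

15

Summing gcd(|Δx|,|Δy|) over the edges gives the boundary count: gcd(2,15) + gcd(13,16) + gcd(11,33) + gcd(4,2) = 1+1+11+2 = 15.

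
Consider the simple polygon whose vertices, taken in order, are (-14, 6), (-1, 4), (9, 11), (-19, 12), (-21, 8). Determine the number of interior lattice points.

151

The shoelace formula gives twice the area as |((-14)·4 − (-1)·6) + ((-1)·11 − 9·4) + (9·12 − (-19)·11) + ((-19)·8 − (-21)·12) + ((-21)·6 − (-14)·8)| = 306, so the area is 153.
Along each edge there are gcd(|Δx|,|Δy|)+1 lattice points, so counting each shared vertex once the boundary has gcd(13,2) + gcd(10,7) + gcd(28,1) + gcd(2,4) + gcd(7,2) = 1+1+1+2+1 = 6.
Pick's theorem gives I = A − B/2 + 1 = 153 − 6/2 + 1 = 151.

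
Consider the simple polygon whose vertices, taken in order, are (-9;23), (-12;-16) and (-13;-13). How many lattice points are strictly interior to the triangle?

The shoelace formula gives twice the area as |[(-9)·(-16) − (-12)·23] + [(-12)·(-13) − (-13)·(-16)] + [(-13)·23 − (-9)·(-13)]| = 48, so the area is 24.
Summing gcd(|Δx|,|Δy|) over the edges gives the boundary count: gcd(3,39) + gcd(1,3) + gcd(4,36) = 3+1+4 = 8.
Pick's theorem gives I = A − B/2 + 1 = 24 − 8/2 + 1 = 21.

21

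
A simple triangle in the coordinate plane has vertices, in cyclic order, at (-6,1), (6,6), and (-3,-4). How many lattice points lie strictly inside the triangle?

37

The shoelace formula gives twice the area as |((-6)·6 − 6·1) + (6·(-4) − (-3)·6) + ((-3)·1 − (-6)·(-4))| = 75, so the area is 37.5.
Along each edge there are gcd(|Δx|,|Δy|)+1 lattice points, so counting each shared vertex once the boundary has gcd(12,5) + gcd(9,10) + gcd(3,5) = 1+1+1 = 3.
By Pick's theorem A = I + B/2 − 1, so I = 37.5 − 3/2 + 1 = 37.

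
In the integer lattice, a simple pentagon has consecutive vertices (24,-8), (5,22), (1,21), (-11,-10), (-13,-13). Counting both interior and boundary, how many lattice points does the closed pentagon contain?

654

By the shoelace formula, twice the signed area is |[24·22 − 5·(-8)] + [5·21 − 1·22] + [1·(-10) − (-11)·21] + [(-11)·(-13) − (-13)·(-10)] + [(-13)·(-8) − 24·(-13)]| = 1301, so the area is 1301/2.
Summing gcd(|Δx|,|Δy|) over the edges gives the boundary count: gcd(19,30) + gcd(4,1) + gcd(12,31) + gcd(2,3) + gcd(37,5) = 1+1+1+1+1 = 5.
Pick's theorem gives I = A − B/2 + 1 = 1301/2 − 5/2 + 1 = 649, so the closed region contains I + B = 649 + 5 = 654 lattice points.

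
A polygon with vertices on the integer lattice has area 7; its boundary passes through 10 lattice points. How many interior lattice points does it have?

Pick's theorem A = I + B/2 − 1 rearranges to I = A − B/2 + 1 = 7 − 10/2 + 1 = 3.

3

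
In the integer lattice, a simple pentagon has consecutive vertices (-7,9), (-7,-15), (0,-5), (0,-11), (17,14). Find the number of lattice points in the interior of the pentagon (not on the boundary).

305

By the shoelace formula, twice the signed area is |[(-7)·(-15) − (-7)·9] + [(-7)·(-5) − 0·(-15)] + [0·(-11) − 0·(-5)] + [0·14 − 17·(-11)] + [17·9 − (-7)·14]| = 641, so the area is 641/2.
The number of boundary lattice points is Σ gcd(|Δx|,|Δy|) = gcd(0,24) + gcd(7,10) + gcd(0,6) + gcd(17,25) + gcd(24,5) = 24+1+6+1+1 = 33.
By Pick's theorem A = I + B/2 − 1, so I = 641/2 − 33/2 + 1 = 305.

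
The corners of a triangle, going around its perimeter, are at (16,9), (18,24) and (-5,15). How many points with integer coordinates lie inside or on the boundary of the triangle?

The shoelace formula gives twice the area as |[16·24 − 18·9] + [18·15 − (-5)·24] + [(-5)·9 − 16·15]| = 327, so the area is 163.5.
Along each edge there are gcd(|Δx|,|Δy|)+1 lattice points, so counting each shared vertex once the boundary has gcd(2,15) + gcd(23,9) + gcd(21,6) = 1+1+3 = 5.
Pick's theorem gives I = A − B/2 + 1 = 163.5 − 5/2 + 1 = 162, so the closed region contains I + B = 162 + 5 = 167 lattice points.

167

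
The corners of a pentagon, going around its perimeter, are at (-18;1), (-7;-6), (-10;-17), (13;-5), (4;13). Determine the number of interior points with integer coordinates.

Using the shoelace formula, 2A = |((-18)·(-6) − (-7)·1) + ((-7)·(-17) − (-10)·(-6)) + ((-10)·(-5) − 13·(-17)) + (13·13 − 4·(-5)) + (4·1 − (-18)·13)| = 872, so the area is 436.
Along each edge there are gcd(|Δx|,|Δy|)+1 lattice points, so counting each shared vertex once the boundary has gcd(11,7) + gcd(3,11) + gcd(23,12) + gcd(9,18) + gcd(22,12) = 1+1+1+9+2 = 14.
By Pick's theorem A = I + B/2 − 1, so I = 436 − 14/2 + 1 = 430.

430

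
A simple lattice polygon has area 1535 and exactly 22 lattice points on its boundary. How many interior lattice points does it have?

1525

From Pick's theorem, I = A − B/2 + 1 = 1535 − 22/2 + 1 = 1525.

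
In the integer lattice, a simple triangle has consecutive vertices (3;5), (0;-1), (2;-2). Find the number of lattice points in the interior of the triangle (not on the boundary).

6

By the shoelace formula, twice the signed area is |(3·(-1) − 0·5) + (0·(-2) − 2·(-1)) + (2·5 − 3·(-2))| = 15, so the area is 7.5.
The number of boundary lattice points is Σ gcd(|Δx|,|Δy|) = gcd(3,6) + gcd(2,1) + gcd(1,7) = 3+1+1 = 5.
Pick's theorem gives I = A − B/2 + 1 = 7.5 − 5/2 + 1 = 6.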